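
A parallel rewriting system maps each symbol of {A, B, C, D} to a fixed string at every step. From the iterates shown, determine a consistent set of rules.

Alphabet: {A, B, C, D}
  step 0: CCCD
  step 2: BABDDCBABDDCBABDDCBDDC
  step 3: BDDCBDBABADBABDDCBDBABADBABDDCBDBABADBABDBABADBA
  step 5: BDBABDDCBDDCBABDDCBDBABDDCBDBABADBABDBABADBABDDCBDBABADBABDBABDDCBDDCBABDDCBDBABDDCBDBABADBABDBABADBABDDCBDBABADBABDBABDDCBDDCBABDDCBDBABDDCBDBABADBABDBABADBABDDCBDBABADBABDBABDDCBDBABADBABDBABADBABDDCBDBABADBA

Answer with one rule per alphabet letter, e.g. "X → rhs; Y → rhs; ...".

  step 2 ⇒ step 3: BABDDCBABDDCBABDDCBDDC ⇒ BD·DC·BD·BA·BA·DBA·BD·DC·BD·BA·BA·DBA·BD·DC·BD·BA·BA·DBA·BD·BA·BA·DBA
    A ↦ DC
    B ↦ BD
    C ↦ DBA
    D ↦ BA

A->DC, B->BD, C->DBA, D->BA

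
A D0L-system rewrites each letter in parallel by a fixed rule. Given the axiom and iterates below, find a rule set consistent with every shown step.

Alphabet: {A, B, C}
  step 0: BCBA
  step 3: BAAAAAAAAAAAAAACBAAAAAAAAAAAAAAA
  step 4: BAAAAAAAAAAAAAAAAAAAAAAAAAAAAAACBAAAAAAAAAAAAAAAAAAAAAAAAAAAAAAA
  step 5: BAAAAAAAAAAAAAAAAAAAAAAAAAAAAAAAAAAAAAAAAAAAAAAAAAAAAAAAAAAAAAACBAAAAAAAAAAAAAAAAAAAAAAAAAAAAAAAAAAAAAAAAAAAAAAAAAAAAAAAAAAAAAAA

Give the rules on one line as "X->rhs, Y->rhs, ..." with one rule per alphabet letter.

  step 4 ⇒ step 5: BAAAAAAAAAAAAAAAAAAAAAAAAAAAAAACBAAAAAAAAAAAAAAAAAAAAAAAAAAAAAAA ⇒ BA·AA·AA·AA·AA·AA·AA·AA·AA·AA·AA·AA·AA·AA·AA·AA·AA·AA·AA·AA·AA·AA·AA·AA·AA·AA·AA·AA·AA·AA·AA·AC·BA·AA·AA·AA·AA·AA·AA·AA·AA·AA·AA·AA·AA·AA·AA·AA·AA·AA·AA·AA·AA·AA·AA·AA·AA·AA·AA·AA·AA·AA·AA·AA
    A ↦ AA
    B ↦ BA
    C ↦ AC

A->AA, B->BA, C->AC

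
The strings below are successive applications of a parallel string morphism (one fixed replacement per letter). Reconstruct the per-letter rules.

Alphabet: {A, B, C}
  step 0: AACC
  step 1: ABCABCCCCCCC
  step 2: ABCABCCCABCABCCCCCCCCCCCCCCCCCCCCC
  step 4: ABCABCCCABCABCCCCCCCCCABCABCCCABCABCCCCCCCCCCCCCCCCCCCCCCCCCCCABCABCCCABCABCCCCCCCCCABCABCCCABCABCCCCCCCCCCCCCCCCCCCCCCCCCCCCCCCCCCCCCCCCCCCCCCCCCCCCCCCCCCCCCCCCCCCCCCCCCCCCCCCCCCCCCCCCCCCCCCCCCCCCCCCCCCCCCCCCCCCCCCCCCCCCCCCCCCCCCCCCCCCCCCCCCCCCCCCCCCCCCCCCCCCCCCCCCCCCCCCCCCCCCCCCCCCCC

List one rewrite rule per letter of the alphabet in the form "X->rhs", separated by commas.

  step 1 ⇒ step 2: ABCABCCCCCCC ⇒ ABC·AB·CCC·ABC·AB·CCC·CCC·CCC·CCC·CCC·CCC·CCC
    A ↦ ABC
    B ↦ AB
    C ↦ CCC

A->ABC, B->AB, C->CCC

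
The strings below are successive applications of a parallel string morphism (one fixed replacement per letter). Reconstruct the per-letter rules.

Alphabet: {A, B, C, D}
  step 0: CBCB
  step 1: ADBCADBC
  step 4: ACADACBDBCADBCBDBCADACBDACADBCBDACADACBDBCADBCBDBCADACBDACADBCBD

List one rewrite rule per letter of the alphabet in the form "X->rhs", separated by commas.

A->AC, B->BC, C->AD, D->BD

  step 0 ⇒ step 1: CBCB ⇒ AD·BC·AD·BC
    B ↦ BC
    C ↦ AD
    A ↦ AC  (constrained at step 1)
    D ↦ BD  (constrained at step 1)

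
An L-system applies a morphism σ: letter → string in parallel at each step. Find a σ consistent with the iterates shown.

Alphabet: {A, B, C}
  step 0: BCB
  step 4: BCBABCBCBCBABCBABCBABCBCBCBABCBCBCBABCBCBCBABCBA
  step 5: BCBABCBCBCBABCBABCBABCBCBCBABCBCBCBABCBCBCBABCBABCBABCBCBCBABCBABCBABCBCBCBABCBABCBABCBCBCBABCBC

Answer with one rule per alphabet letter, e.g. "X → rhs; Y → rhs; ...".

  step 4 ⇒ step 5: BCBABCBCBCBABCBABCBABCBCBCBABCBCBCBABCBCBCBABCBA ⇒ BC·BA·BC·BC·BC·BA·BC·BA·BC·BA·BC·BC·BC·BA·BC·BC·BC·BA·BC·BC·BC·BA·BC·BA·BC·BA·BC·BC·BC·BA·BC·BA·BC·BA·BC·BC·BC·BA·BC·BA·BC·BA·BC·BC·BC·BA·BC·BC
    A ↦ BC
    B ↦ BC
    C ↦ BA

A->BC, B->BC, C->BA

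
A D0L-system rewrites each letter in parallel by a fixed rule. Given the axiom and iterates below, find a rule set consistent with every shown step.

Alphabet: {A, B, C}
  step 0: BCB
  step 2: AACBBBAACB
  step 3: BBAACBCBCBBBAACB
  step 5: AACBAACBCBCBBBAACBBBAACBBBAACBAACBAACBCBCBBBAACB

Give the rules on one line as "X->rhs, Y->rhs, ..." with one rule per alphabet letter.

  step 2 ⇒ step 3: AACBBBAACB ⇒ B·B·AA·CB·CB·CB·B·B·AA·CB
    A ↦ B
    B ↦ CB
    C ↦ AA

A->B, B->CB, C->AA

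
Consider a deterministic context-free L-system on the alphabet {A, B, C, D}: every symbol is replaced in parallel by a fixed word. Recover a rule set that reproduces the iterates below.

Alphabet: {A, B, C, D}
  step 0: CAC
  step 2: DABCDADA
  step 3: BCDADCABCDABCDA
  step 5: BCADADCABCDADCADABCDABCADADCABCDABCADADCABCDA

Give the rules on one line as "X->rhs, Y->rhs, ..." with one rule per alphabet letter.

A->DA, B->DC, C->A, D->BC

  step 2 ⇒ step 3: DABCDADA ⇒ BC·DA·DC·A·BC·DA·BC·DA
    A ↦ DA
    B ↦ DC
    C ↦ A
    D ↦ BC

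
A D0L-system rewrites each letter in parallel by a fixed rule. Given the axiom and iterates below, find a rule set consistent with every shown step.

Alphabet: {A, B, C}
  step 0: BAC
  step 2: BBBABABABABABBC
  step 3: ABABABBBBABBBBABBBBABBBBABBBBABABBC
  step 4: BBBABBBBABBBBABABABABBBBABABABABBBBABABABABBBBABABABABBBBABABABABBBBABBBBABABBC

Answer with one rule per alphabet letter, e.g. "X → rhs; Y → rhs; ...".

  step 3 ⇒ step 4: ABABABBBBABBBBABBBBABBBBABBBBABABBC ⇒ BBB·AB·BBB·AB·BBB·AB·AB·AB·AB·BBB·AB·AB·AB·AB·BBB·AB·AB·AB·AB·BBB·AB·AB·AB·AB·BBB·AB·AB·AB·AB·BBB·AB·BBB·AB·AB·BC
    A ↦ BBB
    B ↦ AB
    C ↦ BC

A->BBB, B->AB, C->BC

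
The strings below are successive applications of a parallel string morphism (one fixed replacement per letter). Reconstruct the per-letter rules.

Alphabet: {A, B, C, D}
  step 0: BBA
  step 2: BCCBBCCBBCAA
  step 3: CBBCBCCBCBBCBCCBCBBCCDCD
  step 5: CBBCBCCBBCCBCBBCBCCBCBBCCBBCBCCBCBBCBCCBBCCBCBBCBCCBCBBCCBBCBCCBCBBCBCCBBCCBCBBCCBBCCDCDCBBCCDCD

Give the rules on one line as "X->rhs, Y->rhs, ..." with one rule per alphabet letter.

  step 2 ⇒ step 3: BCCBBCCBBCAA ⇒ CB·BC·BC·CB·CB·BC·BC·CB·CB·BC·CD·CD
    A ↦ CD
    B ↦ CB
    C ↦ BC
    D ↦ AA  (constrained at step 3)

A->CD, B->CB, C->BC, D->AA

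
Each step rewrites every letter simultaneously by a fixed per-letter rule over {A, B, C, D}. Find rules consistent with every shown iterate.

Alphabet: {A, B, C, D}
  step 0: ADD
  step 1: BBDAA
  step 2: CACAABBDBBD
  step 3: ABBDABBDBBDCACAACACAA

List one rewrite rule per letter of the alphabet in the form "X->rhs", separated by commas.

A->BBD, B->CA, C->A, D->A

  step 2 ⇒ step 3: CACAABBDBBD ⇒ A·BBD·A·BBD·BBD·CA·CA·A·CA·CA·A
    A ↦ BBD
    B ↦ CA
    C ↦ A
    D ↦ A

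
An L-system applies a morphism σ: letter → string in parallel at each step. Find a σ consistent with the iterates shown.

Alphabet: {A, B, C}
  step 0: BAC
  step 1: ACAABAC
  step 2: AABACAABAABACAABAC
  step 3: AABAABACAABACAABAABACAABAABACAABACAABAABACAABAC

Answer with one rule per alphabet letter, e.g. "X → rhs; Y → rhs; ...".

  step 2 ⇒ step 3: AABACAABAABACAABAC ⇒ AAB·AAB·AC·AAB·AC·AAB·AAB·AC·AAB·AAB·AC·AAB·AC·AAB·AAB·AC·AAB·AC
    A ↦ AAB
    B ↦ AC
    C ↦ AC

A->AAB, B->AC, C->AC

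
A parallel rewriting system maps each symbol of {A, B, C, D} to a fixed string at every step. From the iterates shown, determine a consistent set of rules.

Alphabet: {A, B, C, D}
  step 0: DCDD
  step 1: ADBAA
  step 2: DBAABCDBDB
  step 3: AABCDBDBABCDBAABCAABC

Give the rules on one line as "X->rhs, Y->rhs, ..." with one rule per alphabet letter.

A->DB, B->ABC, C->DB, D->A

  step 2 ⇒ step 3: DBAABCDBDB ⇒ A·ABC·DB·DB·ABC·DB·A·ABC·A·ABC
    A ↦ DB
    B ↦ ABC
    C ↦ DB
    D ↦ A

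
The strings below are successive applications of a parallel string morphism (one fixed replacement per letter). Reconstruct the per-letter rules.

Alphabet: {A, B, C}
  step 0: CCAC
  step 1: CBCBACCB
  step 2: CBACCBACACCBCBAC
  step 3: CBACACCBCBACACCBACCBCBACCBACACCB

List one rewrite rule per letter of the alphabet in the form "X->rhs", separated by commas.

  step 2 ⇒ step 3: CBACCBACACCBCBAC ⇒ CB·AC·AC·CB·CB·AC·AC·CB·AC·CB·CB·AC·CB·AC·AC·CB
    A ↦ AC
    B ↦ AC
    C ↦ CB

A->AC, B->AC, C->CB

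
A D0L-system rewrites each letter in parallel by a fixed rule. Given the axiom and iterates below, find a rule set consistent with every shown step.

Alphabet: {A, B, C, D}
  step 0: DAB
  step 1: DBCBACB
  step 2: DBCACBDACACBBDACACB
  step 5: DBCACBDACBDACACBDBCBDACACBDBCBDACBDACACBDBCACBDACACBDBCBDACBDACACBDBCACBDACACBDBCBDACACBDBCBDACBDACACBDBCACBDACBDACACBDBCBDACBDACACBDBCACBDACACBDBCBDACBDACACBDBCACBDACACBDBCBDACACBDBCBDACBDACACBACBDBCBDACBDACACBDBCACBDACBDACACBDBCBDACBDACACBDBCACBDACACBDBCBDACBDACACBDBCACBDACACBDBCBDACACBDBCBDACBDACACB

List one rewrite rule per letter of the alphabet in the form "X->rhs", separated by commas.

  step 1 ⇒ step 2: DBCBACB ⇒ DBC·ACB·DAC·ACB·B·DAC·ACB
    A ↦ B
    B ↦ ACB
    C ↦ DAC
    D ↦ DBC

A->B, B->ACB, C->DAC, D->DBC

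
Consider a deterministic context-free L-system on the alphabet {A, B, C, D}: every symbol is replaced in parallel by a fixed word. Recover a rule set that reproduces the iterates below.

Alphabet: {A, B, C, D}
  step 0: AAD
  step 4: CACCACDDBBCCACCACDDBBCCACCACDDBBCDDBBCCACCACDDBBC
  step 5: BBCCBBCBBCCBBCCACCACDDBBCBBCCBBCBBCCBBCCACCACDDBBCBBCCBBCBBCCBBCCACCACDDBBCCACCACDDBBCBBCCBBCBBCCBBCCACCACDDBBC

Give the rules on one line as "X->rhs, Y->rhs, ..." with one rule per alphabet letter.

  step 4 ⇒ step 5: CACCACDDBBCCACCACDDBBCCACCACDDBBCDDBBCCACCACDDBBC ⇒ BBC·C·BBC·BBC·C·BBC·CAC·CAC·D·D·BBC·BBC·C·BBC·BBC·C·BBC·CAC·CAC·D·D·BBC·BBC·C·BBC·BBC·C·BBC·CAC·CAC·D·D·BBC·CAC·CAC·D·D·BBC·BBC·C·BBC·BBC·C·BBC·CAC·CAC·D·D·BBC
    A ↦ C
    B ↦ D
    C ↦ BBC
    D ↦ CAC

A->C, B->D, C->BBC, D->CAC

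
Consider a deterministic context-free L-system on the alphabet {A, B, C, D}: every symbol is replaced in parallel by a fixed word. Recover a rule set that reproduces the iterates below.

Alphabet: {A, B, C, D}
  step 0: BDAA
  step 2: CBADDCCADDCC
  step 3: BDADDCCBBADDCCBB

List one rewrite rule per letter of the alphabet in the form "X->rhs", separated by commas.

A->ADD, B->D, C->B, D->C

  step 2 ⇒ step 3: CBADDCCADDCC ⇒ B·D·ADD·C·C·B·B·ADD·C·C·B·B
    A ↦ ADD
    B ↦ D
    C ↦ B
    D ↦ C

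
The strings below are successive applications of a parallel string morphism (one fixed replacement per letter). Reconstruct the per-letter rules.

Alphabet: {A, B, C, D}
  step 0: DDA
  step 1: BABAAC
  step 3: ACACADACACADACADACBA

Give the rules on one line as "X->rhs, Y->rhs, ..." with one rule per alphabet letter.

  step 0 ⇒ step 1: DDA ⇒ BA·BA·AC
    A ↦ AC
    D ↦ BA
    B ↦ A  (constrained at step 1)
    C ↦ AD  (constrained at step 1)

A->AC, B->A, C->AD, D->BA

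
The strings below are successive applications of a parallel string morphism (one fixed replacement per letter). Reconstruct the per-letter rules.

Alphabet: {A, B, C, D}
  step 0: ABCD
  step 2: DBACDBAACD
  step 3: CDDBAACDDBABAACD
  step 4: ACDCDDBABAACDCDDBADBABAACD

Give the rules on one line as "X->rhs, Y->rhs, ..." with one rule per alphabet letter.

A->BA, B->D, C->A, D->CD

  step 3 ⇒ step 4: CDDBAACDDBABAACD ⇒ A·CD·CD·D·BA·BA·A·CD·CD·D·BA·D·BA·BA·A·CD
    A ↦ BA
    B ↦ D
    C ↦ A
    D ↦ CD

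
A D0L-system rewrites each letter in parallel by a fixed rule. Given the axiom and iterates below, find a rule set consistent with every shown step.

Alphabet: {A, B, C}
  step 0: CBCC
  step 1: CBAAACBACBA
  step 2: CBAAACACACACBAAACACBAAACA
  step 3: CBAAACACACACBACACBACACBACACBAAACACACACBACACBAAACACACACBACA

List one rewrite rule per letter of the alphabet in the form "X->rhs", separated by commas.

A->CA, B->AA, C->CBA

  step 2 ⇒ step 3: CBAAACACACACBAAACACBAAACA ⇒ CBA·AA·CA·CA·CA·CBA·CA·CBA·CA·CBA·CA·CBA·AA·CA·CA·CA·CBA·CA·CBA·AA·CA·CA·CA·CBA·CA
    A ↦ CA
    B ↦ AA
    C ↦ CBA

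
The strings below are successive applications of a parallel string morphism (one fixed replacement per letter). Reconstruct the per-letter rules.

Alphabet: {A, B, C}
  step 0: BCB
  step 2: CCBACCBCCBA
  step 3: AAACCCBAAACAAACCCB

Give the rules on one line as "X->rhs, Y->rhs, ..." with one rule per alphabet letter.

  step 2 ⇒ step 3: CCBACCBCCBA ⇒ A·A·AC·CCB·A·A·AC·A·A·AC·CCB
    A ↦ CCB
    B ↦ AC
    C ↦ A

A->CCB, B->AC, C->A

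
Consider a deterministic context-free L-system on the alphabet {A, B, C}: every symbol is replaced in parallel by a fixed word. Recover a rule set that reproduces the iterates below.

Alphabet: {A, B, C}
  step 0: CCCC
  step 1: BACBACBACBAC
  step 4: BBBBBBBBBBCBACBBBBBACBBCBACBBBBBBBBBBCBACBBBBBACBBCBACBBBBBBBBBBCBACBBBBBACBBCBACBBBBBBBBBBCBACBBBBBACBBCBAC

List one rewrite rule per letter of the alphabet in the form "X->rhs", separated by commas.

  step 0 ⇒ step 1: CCCC ⇒ BAC·BAC·BAC·BAC
    C ↦ BAC
    A ↦ C  (constrained at step 1)
    B ↦ BB  (constrained at step 1)

A->C, B->BB, C->BAC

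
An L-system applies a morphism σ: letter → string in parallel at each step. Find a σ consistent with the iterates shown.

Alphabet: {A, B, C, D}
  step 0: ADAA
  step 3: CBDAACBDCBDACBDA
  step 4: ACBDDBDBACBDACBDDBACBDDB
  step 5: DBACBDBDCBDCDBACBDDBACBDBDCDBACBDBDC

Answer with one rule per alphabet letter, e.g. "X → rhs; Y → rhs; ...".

  step 4 ⇒ step 5: ACBDDBDBACBDACBDDBACBDDB ⇒ DB·A·C·BD·BD·C·BD·C·DB·A·C·BD·DB·A·C·BD·BD·C·DB·A·C·BD·BD·C
    A ↦ DB
    B ↦ C
    C ↦ A
    D ↦ BD

A->DB, B->C, C->A, D->BD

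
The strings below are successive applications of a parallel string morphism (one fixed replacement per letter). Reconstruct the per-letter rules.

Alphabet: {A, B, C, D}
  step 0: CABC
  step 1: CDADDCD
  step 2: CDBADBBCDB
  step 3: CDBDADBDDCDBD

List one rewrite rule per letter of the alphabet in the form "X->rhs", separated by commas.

A->AD, B->D, C->CD, D->B

  step 2 ⇒ step 3: CDBADBBCDB ⇒ CD·B·D·AD·B·D·D·CD·B·D
    A ↦ AD
    B ↦ D
    C ↦ CD
    D ↦ B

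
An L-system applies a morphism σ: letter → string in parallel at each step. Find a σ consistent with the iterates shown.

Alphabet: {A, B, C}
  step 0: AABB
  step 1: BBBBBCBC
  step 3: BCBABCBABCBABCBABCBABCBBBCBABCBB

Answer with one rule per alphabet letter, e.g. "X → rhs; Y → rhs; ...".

  step 0 ⇒ step 1: AABB ⇒ BB·BB·BC·BC
    A ↦ BB
    B ↦ BC
    C ↦ BA  (constrained at step 1)

A->BB, B->BC, C->BA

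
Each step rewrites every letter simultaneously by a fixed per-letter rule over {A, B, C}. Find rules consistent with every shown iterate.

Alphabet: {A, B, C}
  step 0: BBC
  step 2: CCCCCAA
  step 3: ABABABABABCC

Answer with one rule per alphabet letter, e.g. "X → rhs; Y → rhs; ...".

  step 2 ⇒ step 3: CCCCCAA ⇒ AB·AB·AB·AB·AB·C·C
    A ↦ C
    C ↦ AB
    B ↦ AA  (constrained at step 0)

A->C, B->AA, C->AB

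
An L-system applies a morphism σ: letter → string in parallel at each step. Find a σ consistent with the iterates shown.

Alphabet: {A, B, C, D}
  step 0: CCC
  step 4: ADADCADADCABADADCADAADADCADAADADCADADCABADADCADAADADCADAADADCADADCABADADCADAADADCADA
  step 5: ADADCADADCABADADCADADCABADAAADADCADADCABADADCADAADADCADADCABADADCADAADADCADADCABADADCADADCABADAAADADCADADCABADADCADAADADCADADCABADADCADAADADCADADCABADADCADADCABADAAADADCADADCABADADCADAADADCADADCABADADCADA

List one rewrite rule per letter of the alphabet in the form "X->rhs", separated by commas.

A->ADA, B->A, C->AB, D->DC

  step 4 ⇒ step 5: ADADCADADCABADADCADAADADCADAADADCADADCABADADCADAADADCADAADADCADADCABADADCADAADADCADA ⇒ ADA·DC·ADA·DC·AB·ADA·DC·ADA·DC·AB·ADA·A·ADA·DC·ADA·DC·AB·ADA·DC·ADA·ADA·DC·ADA·DC·AB·ADA·DC·ADA·ADA·DC·ADA·DC·AB·ADA·DC·ADA·DC·AB·ADA·A·ADA·DC·ADA·DC·AB·ADA·DC·ADA·ADA·DC·ADA·DC·AB·ADA·DC·ADA·ADA·DC·ADA·DC·AB·ADA·DC·ADA·DC·AB·ADA·A·ADA·DC·ADA·DC·AB·ADA·DC·ADA·ADA·DC·ADA·DC·AB·ADA·DC·ADA
    A ↦ ADA
    B ↦ A
    C ↦ AB
    D ↦ DC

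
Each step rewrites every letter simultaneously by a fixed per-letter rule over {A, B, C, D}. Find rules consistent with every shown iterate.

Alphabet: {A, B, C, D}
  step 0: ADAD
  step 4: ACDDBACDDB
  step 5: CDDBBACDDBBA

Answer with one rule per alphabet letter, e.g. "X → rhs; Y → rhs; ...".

  step 4 ⇒ step 5: ACDDBACDDB ⇒ CD·D·B·B·A·CD·D·B·B·A
    A ↦ CD
    B ↦ A
    C ↦ D
    D ↦ B

A->CD, B->A, C->D, D->B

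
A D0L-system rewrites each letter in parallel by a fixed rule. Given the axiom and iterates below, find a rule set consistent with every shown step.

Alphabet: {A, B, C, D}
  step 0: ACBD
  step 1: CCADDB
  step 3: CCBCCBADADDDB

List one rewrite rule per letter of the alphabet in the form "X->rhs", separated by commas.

  step 0 ⇒ step 1: ACBD ⇒ CC·AD·D·B
    A ↦ CC
    B ↦ D
    C ↦ AD
    D ↦ B

A->CC, B->D, C->AD, D->B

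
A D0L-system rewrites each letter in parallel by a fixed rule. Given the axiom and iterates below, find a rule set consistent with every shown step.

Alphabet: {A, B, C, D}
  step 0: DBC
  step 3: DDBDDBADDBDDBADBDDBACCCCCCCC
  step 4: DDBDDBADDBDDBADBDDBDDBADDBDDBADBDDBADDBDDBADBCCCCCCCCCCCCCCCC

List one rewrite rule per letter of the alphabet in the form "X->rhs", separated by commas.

A->DB, B->A, C->CC, D->DDB

  step 3 ⇒ step 4: DDBDDBADDBDDBADBDDBACCCCCCCC ⇒ DDB·DDB·A·DDB·DDB·A·DB·DDB·DDB·A·DDB·DDB·A·DB·DDB·A·DDB·DDB·A·DB·CC·CC·CC·CC·CC·CC·CC·CC
    A ↦ DB
    B ↦ A
    C ↦ CC
    D ↦ DDB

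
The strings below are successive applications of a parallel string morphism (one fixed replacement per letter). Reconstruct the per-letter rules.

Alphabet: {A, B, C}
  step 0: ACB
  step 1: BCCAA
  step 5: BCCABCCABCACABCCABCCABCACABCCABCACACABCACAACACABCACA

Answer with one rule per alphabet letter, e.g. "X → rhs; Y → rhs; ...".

A->BC, B->A, C->CA

  step 0 ⇒ step 1: ACB ⇒ BC·CA·A
    A ↦ BC
    B ↦ A
    C ↦ CA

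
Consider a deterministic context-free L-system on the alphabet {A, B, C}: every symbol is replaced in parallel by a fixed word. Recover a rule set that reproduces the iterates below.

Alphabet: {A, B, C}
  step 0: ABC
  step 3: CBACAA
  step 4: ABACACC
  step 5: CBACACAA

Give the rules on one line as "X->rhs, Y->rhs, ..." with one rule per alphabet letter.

  step 4 ⇒ step 5: ABACACC ⇒ C·BA·C·A·C·A·A
    A ↦ C
    B ↦ BA
    C ↦ A

A->C, B->BA, C->A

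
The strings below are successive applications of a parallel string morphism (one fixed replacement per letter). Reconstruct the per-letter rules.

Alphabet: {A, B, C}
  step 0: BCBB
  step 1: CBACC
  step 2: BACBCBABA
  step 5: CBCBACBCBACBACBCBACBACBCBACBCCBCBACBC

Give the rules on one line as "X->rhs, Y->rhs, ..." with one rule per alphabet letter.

  step 1 ⇒ step 2: CBACC ⇒ BA·C·BC·BA·BA
    A ↦ BC
    B ↦ C
    C ↦ BA

A->BC, B->C, C->BA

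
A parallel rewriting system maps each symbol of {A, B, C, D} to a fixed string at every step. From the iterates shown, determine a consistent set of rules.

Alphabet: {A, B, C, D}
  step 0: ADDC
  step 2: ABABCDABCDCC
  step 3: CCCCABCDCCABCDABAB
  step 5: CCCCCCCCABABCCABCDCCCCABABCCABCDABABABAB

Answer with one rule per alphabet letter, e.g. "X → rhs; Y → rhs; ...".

A->C, B->C, C->AB, D->CD

  step 2 ⇒ step 3: ABABCDABCDCC ⇒ C·C·C·C·AB·CD·C·C·AB·CD·AB·AB
    A ↦ C
    B ↦ C
    C ↦ AB
    D ↦ CD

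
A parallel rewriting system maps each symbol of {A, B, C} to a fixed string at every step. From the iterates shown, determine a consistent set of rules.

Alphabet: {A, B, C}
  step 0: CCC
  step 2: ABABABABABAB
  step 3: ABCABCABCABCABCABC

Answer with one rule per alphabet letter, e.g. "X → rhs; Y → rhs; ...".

  step 2 ⇒ step 3: ABABABABABAB ⇒ AB·C·AB·C·AB·C·AB·C·AB·C·AB·C
    A ↦ AB
    B ↦ C
    C ↦ AA  (constrained at step 0)

A->AB, B->C, C->AA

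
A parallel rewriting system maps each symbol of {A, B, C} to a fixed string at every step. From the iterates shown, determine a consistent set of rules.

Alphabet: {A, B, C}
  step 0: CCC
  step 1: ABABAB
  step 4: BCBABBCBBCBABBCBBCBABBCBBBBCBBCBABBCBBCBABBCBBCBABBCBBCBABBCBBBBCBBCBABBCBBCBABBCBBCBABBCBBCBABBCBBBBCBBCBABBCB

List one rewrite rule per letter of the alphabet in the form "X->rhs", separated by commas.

  step 0 ⇒ step 1: CCC ⇒ AB·AB·AB
    C ↦ AB
    A ↦ BB  (constrained at step 1)
    B ↦ BCB  (constrained at step 1)

A->BB, B->BCB, C->AB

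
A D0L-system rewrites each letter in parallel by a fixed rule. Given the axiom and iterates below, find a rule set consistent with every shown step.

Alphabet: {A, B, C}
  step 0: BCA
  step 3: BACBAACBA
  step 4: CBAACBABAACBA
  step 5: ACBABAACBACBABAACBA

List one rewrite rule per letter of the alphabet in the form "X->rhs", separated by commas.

  step 4 ⇒ step 5: CBAACBABAACBA ⇒ A·C·BA·BA·A·C·BA·C·BA·BA·A·C·BA
    A ↦ BA
    B ↦ C
    C ↦ A

A->BA, B->C, C->A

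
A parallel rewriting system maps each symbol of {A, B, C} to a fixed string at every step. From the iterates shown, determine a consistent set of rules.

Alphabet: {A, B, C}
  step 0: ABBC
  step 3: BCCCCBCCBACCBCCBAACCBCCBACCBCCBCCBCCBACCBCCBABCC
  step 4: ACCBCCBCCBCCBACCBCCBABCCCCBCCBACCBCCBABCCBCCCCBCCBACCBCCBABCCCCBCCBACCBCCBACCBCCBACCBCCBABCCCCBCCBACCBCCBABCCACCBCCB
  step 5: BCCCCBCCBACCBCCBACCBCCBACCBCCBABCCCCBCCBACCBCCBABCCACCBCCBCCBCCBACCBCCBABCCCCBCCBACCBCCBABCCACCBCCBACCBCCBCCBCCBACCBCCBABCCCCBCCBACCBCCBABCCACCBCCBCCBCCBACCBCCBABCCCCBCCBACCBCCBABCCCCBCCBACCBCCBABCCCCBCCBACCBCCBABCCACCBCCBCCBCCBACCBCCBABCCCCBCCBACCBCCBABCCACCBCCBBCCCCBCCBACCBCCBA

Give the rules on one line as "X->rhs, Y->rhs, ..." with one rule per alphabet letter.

  step 4 ⇒ step 5: ACCBCCBCCBCCBACCBCCBABCCCCBCCBACCBCCBABCCBCCCCBCCBACCBCCBABCCCCBCCBACCBCCBACCBCCBACCBCCBABCCCCBCCBACCBCCBABCCACCBCCB ⇒ BCC·CCB·CCB·A·CCB·CCB·A·CCB·CCB·A·CCB·CCB·A·BCC·CCB·CCB·A·CCB·CCB·A·BCC·A·CCB·CCB·CCB·CCB·A·CCB·CCB·A·BCC·CCB·CCB·A·CCB·CCB·A·BCC·A·CCB·CCB·A·CCB·CCB·CCB·CCB·A·CCB·CCB·A·BCC·CCB·CCB·A·CCB·CCB·A·BCC·A·CCB·CCB·CCB·CCB·A·CCB·CCB·A·BCC·CCB·CCB·A·CCB·CCB·A·BCC·CCB·CCB·A·CCB·CCB·A·BCC·CCB·CCB·A·CCB·CCB·A·BCC·A·CCB·CCB·CCB·CCB·A·CCB·CCB·A·BCC·CCB·CCB·A·CCB·CCB·A·BCC·A·CCB·CCB·BCC·CCB·CCB·A·CCB·CCB·A
    A ↦ BCC
    B ↦ A
    C ↦ CCB

A->BCC, B->A, C->CCB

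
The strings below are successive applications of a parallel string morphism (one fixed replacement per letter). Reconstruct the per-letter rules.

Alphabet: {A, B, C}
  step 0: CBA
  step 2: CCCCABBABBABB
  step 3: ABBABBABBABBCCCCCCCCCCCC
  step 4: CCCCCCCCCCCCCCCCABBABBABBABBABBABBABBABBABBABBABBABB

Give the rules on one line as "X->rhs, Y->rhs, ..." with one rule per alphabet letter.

A->CC, B->C, C->ABB

  step 3 ⇒ step 4: ABBABBABBABBCCCCCCCCCCCC ⇒ CC·C·C·CC·C·C·CC·C·C·CC·C·C·ABB·ABB·ABB·ABB·ABB·ABB·ABB·ABB·ABB·ABB·ABB·ABB
    A ↦ CC
    B ↦ C
    C ↦ ABB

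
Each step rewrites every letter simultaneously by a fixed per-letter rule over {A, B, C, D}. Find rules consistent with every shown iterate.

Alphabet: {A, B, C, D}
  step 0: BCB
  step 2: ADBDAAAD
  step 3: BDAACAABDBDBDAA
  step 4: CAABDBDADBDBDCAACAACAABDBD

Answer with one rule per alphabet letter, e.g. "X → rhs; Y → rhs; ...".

A->BD, B->C, C->AD, D->AA

  step 3 ⇒ step 4: BDAACAABDBDBDAA ⇒ C·AA·BD·BD·AD·BD·BD·C·AA·C·AA·C·AA·BD·BD
    A ↦ BD
    B ↦ C
    C ↦ AD
    D ↦ AA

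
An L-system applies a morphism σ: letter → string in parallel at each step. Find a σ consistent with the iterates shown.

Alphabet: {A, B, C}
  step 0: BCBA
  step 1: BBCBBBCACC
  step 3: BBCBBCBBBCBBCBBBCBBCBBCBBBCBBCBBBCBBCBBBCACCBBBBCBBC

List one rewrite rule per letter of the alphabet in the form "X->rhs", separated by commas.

A->ACC, B->BBC, C->B

  step 0 ⇒ step 1: BCBA ⇒ BBC·B·BBC·ACC
    A ↦ ACC
    B ↦ BBC
    C ↦ B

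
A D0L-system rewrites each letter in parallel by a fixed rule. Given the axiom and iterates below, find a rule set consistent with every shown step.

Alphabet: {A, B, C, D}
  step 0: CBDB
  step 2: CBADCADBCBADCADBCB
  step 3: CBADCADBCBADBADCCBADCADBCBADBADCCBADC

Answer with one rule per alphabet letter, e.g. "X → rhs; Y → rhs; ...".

A->AD, B->ADC, C->CB, D->B

  step 2 ⇒ step 3: CBADCADBCBADCADBCB ⇒ CB·ADC·AD·B·CB·AD·B·ADC·CB·ADC·AD·B·CB·AD·B·ADC·CB·ADC
    A ↦ AD
    B ↦ ADC
    C ↦ CB
    D ↦ B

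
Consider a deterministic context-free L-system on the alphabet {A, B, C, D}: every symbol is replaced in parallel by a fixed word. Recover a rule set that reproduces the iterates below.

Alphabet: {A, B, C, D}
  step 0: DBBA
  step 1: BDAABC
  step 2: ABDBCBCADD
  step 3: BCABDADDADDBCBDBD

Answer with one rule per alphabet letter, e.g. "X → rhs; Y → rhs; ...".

A->BC, B->A, C->DD, D->BD

  step 2 ⇒ step 3: ABDBCBCADD ⇒ BC·A·BD·A·DD·A·DD·BC·BD·BD
    A ↦ BC
    B ↦ A
    C ↦ DD
    D ↦ BD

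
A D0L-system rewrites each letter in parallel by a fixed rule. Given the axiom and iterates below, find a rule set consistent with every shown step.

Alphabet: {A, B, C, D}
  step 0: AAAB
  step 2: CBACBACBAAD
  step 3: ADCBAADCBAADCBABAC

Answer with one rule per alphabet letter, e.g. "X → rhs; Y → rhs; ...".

  step 2 ⇒ step 3: CBACBACBAAD ⇒ AD·C·BA·AD·C·BA·AD·C·BA·BA·C
    A ↦ BA
    B ↦ C
    C ↦ AD
    D ↦ C

A->BA, B->C, C->AD, D->C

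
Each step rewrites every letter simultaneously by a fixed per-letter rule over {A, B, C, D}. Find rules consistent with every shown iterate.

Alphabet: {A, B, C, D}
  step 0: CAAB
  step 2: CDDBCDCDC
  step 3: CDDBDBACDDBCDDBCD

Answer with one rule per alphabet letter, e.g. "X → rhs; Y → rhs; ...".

  step 2 ⇒ step 3: CDDBCDCDC ⇒ CD·DB·DB·A·CD·DB·CD·DB·CD
    B ↦ A
    C ↦ CD
    D ↦ DB
    A ↦ C  (constrained at step 0)

A->C, B->A, C->CD, D->DB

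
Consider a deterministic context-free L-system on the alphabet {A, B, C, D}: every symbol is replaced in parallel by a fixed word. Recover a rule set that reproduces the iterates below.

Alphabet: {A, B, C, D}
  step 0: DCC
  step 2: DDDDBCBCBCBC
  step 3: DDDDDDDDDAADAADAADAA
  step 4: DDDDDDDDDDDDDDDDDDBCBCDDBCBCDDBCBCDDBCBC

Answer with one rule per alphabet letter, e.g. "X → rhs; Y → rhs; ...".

  step 3 ⇒ step 4: DDDDDDDDDAADAADAADAA ⇒ DD·DD·DD·DD·DD·DD·DD·DD·DD·BC·BC·DD·BC·BC·DD·BC·BC·DD·BC·BC
    A ↦ BC
    D ↦ DD
  step 2 ⇒ step 3: DDDDBCBCBCBC ⇒ DD·DD·DD·DD·D·AA·D·AA·D·AA·D·AA
    B ↦ D
  step 2 ⇒ step 3: DDDDBCBCBCBC ⇒ DD·DD·DD·DD·D·AA·D·AA·D·AA·D·AA
    C ↦ AA

A->BC, B->D, C->AA, D->DD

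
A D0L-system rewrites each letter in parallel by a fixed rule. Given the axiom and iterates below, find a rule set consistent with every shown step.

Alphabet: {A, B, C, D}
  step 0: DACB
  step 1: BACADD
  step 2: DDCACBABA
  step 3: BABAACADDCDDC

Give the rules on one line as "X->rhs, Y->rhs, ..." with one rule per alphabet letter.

A->C, B->DD, C->A, D->BA

  step 2 ⇒ step 3: DDCACBABA ⇒ BA·BA·A·C·A·DD·C·DD·C
    A ↦ C
    B ↦ DD
    C ↦ A
    D ↦ BA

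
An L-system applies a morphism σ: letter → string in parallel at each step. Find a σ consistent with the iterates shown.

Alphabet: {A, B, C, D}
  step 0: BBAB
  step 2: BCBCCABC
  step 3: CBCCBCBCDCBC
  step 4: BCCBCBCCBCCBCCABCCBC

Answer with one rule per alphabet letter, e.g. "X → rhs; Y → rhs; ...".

A->D, B->C, C->BC, D->CA

  step 3 ⇒ step 4: CBCCBCBCDCBC ⇒ BC·C·BC·BC·C·BC·C·BC·CA·BC·C·BC
    B ↦ C
    C ↦ BC
    D ↦ CA
  step 2 ⇒ step 3: BCBCCABC ⇒ C·BC·C·BC·BC·D·C·BC
    A ↦ D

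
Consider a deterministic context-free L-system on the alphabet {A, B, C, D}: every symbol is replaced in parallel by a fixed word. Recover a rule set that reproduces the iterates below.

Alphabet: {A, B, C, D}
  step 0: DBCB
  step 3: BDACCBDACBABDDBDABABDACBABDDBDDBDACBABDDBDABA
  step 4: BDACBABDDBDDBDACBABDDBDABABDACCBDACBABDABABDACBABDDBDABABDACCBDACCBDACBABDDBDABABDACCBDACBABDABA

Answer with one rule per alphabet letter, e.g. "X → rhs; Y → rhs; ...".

A->BA, B->BDA, C->BDD, D->C

  step 3 ⇒ step 4: BDACCBDACBABDDBDABABDACBABDDBDDBDACBABDDBDABA ⇒ BDA·C·BA·BDD·BDD·BDA·C·BA·BDD·BDA·BA·BDA·C·C·BDA·C·BA·BDA·BA·BDA·C·BA·BDD·BDA·BA·BDA·C·C·BDA·C·C·BDA·C·BA·BDD·BDA·BA·BDA·C·C·BDA·C·BA·BDA·BA
    A ↦ BA
    B ↦ BDA
    C ↦ BDD
    D ↦ C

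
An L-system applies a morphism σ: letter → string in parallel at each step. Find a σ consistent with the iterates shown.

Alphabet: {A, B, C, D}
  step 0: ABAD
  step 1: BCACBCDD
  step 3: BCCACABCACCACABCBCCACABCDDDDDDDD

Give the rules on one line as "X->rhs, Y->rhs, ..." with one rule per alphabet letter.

  step 0 ⇒ step 1: ABAD ⇒ BC·AC·BC·DD
    A ↦ BC
    B ↦ AC
    D ↦ DD
    C ↦ CA  (constrained at step 1)

A->BC, B->AC, C->CA, D->DD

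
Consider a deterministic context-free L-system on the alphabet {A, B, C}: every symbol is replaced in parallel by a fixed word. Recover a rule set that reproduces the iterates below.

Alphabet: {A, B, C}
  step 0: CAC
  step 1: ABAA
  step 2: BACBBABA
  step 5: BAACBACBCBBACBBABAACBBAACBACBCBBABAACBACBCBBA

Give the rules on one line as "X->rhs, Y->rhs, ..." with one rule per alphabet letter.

  step 1 ⇒ step 2: ABAA ⇒ BA·CB·BA·BA
    A ↦ BA
    B ↦ CB
  step 0 ⇒ step 1: CAC ⇒ A·BA·A
    C ↦ A

A->BA, B->CB, C->A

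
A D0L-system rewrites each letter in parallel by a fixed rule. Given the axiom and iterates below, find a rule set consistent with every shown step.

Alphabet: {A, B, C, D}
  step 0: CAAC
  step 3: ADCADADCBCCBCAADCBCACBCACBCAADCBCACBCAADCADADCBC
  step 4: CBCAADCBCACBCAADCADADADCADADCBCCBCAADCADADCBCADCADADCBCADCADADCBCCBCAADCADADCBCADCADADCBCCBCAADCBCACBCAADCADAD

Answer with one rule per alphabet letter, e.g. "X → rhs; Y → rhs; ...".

  step 3 ⇒ step 4: ADCADADCBCCBCAADCBCACBCACBCAADCBCACBCAADCADADCBC ⇒ CBC·A·AD·CBC·A·CBC·A·AD·CAD·AD·AD·CAD·AD·CBC·CBC·A·AD·CAD·AD·CBC·AD·CAD·AD·CBC·AD·CAD·AD·CBC·CBC·A·AD·CAD·AD·CBC·AD·CAD·AD·CBC·CBC·A·AD·CBC·A·CBC·A·AD·CAD·AD
    A ↦ CBC
    B ↦ CAD
    C ↦ AD
    D ↦ A

A->CBC, B->CAD, C->AD, D->A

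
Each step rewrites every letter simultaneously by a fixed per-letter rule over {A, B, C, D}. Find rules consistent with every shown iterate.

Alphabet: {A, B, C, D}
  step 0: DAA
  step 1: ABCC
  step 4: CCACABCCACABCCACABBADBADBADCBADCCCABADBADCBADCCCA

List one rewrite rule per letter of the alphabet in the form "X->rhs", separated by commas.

A->C, B->CCA, C->BAD, D->AB

  step 0 ⇒ step 1: DAA ⇒ AB·C·C
    A ↦ C
    D ↦ AB
    B ↦ CCA  (constrained at step 1)
    C ↦ BAD  (constrained at step 1)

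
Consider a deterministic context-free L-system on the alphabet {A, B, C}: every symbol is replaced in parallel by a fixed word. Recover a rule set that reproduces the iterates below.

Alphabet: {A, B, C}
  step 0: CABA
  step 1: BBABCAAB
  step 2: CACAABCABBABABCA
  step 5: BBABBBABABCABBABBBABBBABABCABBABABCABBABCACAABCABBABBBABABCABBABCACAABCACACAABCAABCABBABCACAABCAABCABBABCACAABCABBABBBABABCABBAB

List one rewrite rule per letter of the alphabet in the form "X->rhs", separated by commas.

A->AB, B->CA, C->BB

  step 1 ⇒ step 2: BBABCAAB ⇒ CA·CA·AB·CA·BB·AB·AB·CA
    A ↦ AB
    B ↦ CA
    C ↦ BB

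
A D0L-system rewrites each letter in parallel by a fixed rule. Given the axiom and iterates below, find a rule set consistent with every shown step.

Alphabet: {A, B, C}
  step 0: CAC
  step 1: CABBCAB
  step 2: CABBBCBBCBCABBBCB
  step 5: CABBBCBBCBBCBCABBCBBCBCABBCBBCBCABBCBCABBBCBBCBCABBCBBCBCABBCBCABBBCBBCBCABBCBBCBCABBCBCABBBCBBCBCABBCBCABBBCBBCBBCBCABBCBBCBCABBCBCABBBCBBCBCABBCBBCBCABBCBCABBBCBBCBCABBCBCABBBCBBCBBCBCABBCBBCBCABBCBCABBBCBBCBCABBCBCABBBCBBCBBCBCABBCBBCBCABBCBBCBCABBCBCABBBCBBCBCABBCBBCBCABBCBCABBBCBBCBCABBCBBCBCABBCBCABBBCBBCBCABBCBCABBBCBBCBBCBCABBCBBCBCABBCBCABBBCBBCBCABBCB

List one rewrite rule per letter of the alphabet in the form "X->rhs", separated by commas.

A->B, B->BCB, C->CAB

  step 1 ⇒ step 2: CABBCAB ⇒ CAB·B·BCB·BCB·CAB·B·BCB
    A ↦ B
    B ↦ BCB
    C ↦ CAB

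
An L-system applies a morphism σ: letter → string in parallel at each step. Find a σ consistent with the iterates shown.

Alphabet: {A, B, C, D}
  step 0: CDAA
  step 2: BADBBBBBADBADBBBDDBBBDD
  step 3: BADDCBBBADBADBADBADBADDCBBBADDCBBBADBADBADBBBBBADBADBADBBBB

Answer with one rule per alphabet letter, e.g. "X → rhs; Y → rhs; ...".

  step 2 ⇒ step 3: BADBBBBBADBADBBBDDBBBDD ⇒ BAD·DC·BB·BAD·BAD·BAD·BAD·BAD·DC·BB·BAD·DC·BB·BAD·BAD·BAD·BB·BB·BAD·BAD·BAD·BB·BB
    A ↦ DC
    B ↦ BAD
    D ↦ BB
    C ↦ BDD  (constrained at step 0)

A->DC, B->BAD, C->BDD, D->BB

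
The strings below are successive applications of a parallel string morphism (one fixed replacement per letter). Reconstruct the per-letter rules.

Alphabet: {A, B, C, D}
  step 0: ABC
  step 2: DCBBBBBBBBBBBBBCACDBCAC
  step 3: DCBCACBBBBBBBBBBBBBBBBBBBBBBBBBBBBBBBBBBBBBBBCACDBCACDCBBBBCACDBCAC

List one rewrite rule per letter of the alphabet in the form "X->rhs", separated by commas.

A->DB, B->BBB, C->CAC, D->DCB

  step 2 ⇒ step 3: DCBBBBBBBBBBBBBCACDBCAC ⇒ DCB·CAC·BBB·BBB·BBB·BBB·BBB·BBB·BBB·BBB·BBB·BBB·BBB·BBB·BBB·CAC·DB·CAC·DCB·BBB·CAC·DB·CAC
    A ↦ DB
    B ↦ BBB
    C ↦ CAC
    D ↦ DCB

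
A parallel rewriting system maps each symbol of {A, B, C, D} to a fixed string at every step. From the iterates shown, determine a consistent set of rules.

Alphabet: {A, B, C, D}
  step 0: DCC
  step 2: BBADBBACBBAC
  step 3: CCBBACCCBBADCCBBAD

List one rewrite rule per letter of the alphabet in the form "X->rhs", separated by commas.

  step 2 ⇒ step 3: BBADBBACBBAC ⇒ C·C·BB·AC·C·C·BB·AD·C·C·BB·AD
    A ↦ BB
    B ↦ C
    C ↦ AD
    D ↦ AC

A->BB, B->C, C->AD, D->AC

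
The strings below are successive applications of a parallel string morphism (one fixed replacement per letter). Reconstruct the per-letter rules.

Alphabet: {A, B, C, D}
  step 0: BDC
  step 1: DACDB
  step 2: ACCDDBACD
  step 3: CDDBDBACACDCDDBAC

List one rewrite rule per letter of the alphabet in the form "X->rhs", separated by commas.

A->CD, B->D, C->DB, D->AC

  step 2 ⇒ step 3: ACCDDBACD ⇒ CD·DB·DB·AC·AC·D·CD·DB·AC
    A ↦ CD
    B ↦ D
    C ↦ DB
    D ↦ AC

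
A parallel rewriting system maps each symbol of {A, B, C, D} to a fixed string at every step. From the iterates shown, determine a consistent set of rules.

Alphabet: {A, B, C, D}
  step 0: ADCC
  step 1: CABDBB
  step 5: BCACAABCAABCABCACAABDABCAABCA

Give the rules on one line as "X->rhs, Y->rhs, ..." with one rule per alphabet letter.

  step 0 ⇒ step 1: ADCC ⇒ CA·BD·B·B
    A ↦ CA
    C ↦ B
    D ↦ BD
    B ↦ A  (constrained at step 1)

A->CA, B->A, C->B, D->BD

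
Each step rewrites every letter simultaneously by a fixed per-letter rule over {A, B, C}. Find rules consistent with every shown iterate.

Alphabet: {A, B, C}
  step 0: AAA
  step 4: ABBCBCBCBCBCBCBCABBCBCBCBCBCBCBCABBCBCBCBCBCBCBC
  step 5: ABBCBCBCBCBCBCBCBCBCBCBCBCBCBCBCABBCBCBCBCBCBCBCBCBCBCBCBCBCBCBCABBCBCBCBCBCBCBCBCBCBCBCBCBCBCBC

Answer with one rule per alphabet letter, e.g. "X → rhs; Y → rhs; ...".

A->AB, B->BC, C->BC

  step 4 ⇒ step 5: ABBCBCBCBCBCBCBCABBCBCBCBCBCBCBCABBCBCBCBCBCBCBC ⇒ AB·BC·BC·BC·BC·BC·BC·BC·BC·BC·BC·BC·BC·BC·BC·BC·AB·BC·BC·BC·BC·BC·BC·BC·BC·BC·BC·BC·BC·BC·BC·BC·AB·BC·BC·BC·BC·BC·BC·BC·BC·BC·BC·BC·BC·BC·BC·BC
    A ↦ AB
    B ↦ BC
    C ↦ BC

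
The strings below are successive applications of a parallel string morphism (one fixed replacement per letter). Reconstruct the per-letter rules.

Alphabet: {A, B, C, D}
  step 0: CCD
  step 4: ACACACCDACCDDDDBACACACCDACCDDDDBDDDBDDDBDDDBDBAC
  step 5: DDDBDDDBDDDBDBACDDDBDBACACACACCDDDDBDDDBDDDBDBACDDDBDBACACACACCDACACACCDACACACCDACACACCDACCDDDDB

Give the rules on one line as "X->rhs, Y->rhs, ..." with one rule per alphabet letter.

A->DD, B->CD, C->DB, D->AC

  step 4 ⇒ step 5: ACACACCDACCDDDDBACACACCDACCDDDDBDDDBDDDBDDDBDBAC ⇒ DD·DB·DD·DB·DD·DB·DB·AC·DD·DB·DB·AC·AC·AC·AC·CD·DD·DB·DD·DB·DD·DB·DB·AC·DD·DB·DB·AC·AC·AC·AC·CD·AC·AC·AC·CD·AC·AC·AC·CD·AC·AC·AC·CD·AC·CD·DD·DB
    A ↦ DD
    B ↦ CD
    C ↦ DB
    D ↦ AC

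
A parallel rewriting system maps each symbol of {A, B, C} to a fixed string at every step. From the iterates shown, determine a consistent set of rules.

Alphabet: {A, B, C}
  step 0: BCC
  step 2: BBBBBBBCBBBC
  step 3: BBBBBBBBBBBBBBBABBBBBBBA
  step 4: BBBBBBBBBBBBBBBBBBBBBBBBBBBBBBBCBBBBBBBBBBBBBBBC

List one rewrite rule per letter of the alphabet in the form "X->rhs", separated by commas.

  step 3 ⇒ step 4: BBBBBBBBBBBBBBBABBBBBBBA ⇒ BB·BB·BB·BB·BB·BB·BB·BB·BB·BB·BB·BB·BB·BB·BB·BC·BB·BB·BB·BB·BB·BB·BB·BC
    A ↦ BC
    B ↦ BB
  step 2 ⇒ step 3: BBBBBBBCBBBC ⇒ BB·BB·BB·BB·BB·BB·BB·BA·BB·BB·BB·BA
    C ↦ BA

A->BC, B->BB, C->BA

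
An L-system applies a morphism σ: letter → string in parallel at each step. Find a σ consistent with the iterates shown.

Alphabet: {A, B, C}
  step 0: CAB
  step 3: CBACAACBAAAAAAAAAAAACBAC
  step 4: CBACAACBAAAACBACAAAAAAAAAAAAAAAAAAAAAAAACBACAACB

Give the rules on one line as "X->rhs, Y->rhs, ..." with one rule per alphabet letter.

  step 3 ⇒ step 4: CBACAACBAAAAAAAAAAAACBAC ⇒ CB·AC·AA·CB·AA·AA·CB·AC·AA·AA·AA·AA·AA·AA·AA·AA·AA·AA·AA·AA·CB·AC·AA·CB
    A ↦ AA
    B ↦ AC
    C ↦ CB

A->AA, B->AC, C->CB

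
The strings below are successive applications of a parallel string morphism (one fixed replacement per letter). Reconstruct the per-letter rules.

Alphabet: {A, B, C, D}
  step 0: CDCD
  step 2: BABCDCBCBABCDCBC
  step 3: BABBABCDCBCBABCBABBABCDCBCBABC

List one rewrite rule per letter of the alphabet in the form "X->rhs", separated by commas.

A->B, B->BA, C->BC, D->DC

  step 2 ⇒ step 3: BABCDCBCBABCDCBC ⇒ BA·B·BA·BC·DC·BC·BA·BC·BA·B·BA·BC·DC·BC·BA·BC
    A ↦ B
    B ↦ BA
    C ↦ BC
    D ↦ DC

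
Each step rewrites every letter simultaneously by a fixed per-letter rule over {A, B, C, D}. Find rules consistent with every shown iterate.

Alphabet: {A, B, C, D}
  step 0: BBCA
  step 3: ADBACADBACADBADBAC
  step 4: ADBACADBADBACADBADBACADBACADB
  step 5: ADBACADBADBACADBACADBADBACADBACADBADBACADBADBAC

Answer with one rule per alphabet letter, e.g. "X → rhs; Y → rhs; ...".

A->AD, B->AC, C->B, D->B

  step 4 ⇒ step 5: ADBACADBADBACADBADBACADBACADB ⇒ AD·B·AC·AD·B·AD·B·AC·AD·B·AC·AD·B·AD·B·AC·AD·B·AC·AD·B·AD·B·AC·AD·B·AD·B·AC
    A ↦ AD
    B ↦ AC
    C ↦ B
    D ↦ B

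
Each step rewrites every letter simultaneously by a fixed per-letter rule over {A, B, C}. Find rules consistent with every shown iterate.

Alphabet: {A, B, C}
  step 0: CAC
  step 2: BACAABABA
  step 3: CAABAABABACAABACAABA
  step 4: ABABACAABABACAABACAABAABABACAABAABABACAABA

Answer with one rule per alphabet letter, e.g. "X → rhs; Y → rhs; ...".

A->BA, B->CAA, C->A

  step 3 ⇒ step 4: CAABAABABACAABACAABA ⇒ A·BA·BA·CAA·BA·BA·CAA·BA·CAA·BA·A·BA·BA·CAA·BA·A·BA·BA·CAA·BA
    A ↦ BA
    B ↦ CAA
    C ↦ A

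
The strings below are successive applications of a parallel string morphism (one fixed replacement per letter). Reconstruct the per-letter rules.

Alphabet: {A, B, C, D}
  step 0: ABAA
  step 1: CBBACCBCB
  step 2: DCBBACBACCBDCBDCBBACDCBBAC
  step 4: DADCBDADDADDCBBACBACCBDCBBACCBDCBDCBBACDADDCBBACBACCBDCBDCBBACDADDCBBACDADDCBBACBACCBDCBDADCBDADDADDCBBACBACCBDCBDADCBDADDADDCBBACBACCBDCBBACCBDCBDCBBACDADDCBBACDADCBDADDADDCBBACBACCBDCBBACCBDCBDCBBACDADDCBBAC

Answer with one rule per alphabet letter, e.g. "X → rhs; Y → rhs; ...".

A->CB, B->BAC, C->DCB, D->DAD

  step 1 ⇒ step 2: CBBACCBCB ⇒ DCB·BAC·BAC·CB·DCB·DCB·BAC·DCB·BAC
    A ↦ CB
    B ↦ BAC
    C ↦ DCB
    D ↦ DAD  (constrained at step 2)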